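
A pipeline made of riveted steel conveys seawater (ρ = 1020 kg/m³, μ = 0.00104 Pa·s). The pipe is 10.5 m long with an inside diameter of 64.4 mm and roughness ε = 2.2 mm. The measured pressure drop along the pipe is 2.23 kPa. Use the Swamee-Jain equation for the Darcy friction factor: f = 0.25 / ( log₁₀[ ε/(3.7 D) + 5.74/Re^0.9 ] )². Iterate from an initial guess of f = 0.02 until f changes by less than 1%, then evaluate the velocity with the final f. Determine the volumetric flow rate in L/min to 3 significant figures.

Q ≈ 129 L/min

Rearranging Darcy-Weisbach: V = √(2·ΔP·D/(f·L·ρ)). With ε/D = 0.0022/0.0644 = 0.0342, iterate starting from f = 0.02:
  f = 0.02 → V = √(2·2230·0.0644/(0.02·10.5·1020)) = 1.158 m/s; Re = ρVD/μ = 7.314e+04; f → 0.06106
  f = 0.06106 → V = 0.6627 m/s; Re = 4.186e+04; f → 0.06149
Converged (Δf/f < 1%). With the final f = 0.06149: V = √(2·2230·0.0644/(0.06149·10.5·1020)) = 0.6604 m/s.
Q = V·A = 0.6604·(π/4·0.0644²) = 0.002151 m³/s = 129 L/min.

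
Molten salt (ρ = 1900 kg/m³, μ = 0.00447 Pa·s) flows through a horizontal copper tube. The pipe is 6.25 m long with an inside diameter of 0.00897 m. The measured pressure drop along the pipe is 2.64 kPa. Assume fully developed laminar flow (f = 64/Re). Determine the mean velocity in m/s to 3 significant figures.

V ≈ 0.238 m/s

For laminar flow, f = 64/Re with Re = ρVD/μ, so Darcy-Weisbach reduces to ΔP = 32μLV/D². Solving for V: V = ΔP·D²/(32μL) = 2640·(0.00897)²/(32·0.00447·6.25) = 0.2376 m/s.
Check: Re = ρVD/μ = 1900·0.2376·0.00897/0.00447 = 905.9 < 2300, so the laminar assumption holds.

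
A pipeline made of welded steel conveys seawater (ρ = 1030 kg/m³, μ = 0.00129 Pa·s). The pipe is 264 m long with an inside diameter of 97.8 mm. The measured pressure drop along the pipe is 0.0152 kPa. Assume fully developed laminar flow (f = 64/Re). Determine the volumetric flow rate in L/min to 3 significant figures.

For laminar flow, f = 64/Re with Re = ρVD/μ, so Darcy-Weisbach reduces to ΔP = 32μLV/D². Solving for V: V = ΔP·D²/(32μL) = 15.2·(0.0978)²/(32·0.00129·264) = 0.01334 m/s.
Check: Re = ρVD/μ = 1030·0.01334·0.0978/0.00129 = 1042 < 2300, so the laminar assumption holds.
Q = V·A = 0.01334·(π/4·0.0978²) = 0.0001002 m³/s = 6.01 L/min.

Q ≈ 6.01 L/min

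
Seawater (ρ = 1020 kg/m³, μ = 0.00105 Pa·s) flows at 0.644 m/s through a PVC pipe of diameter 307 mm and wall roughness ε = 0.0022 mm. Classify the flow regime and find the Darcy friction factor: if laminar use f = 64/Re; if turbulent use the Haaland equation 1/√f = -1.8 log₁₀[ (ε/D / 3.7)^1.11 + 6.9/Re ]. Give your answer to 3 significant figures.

f ≈ 0.0157

Re = ρVD/μ = 1020·0.644·0.307/0.00105 = 1.921e+05.
Re > 4000 → turbulent. ε/D = 2.2e-06/0.307 = 7.17e-06; Haaland: 1/√f = -1.8 log₁₀[4.56e-07 + 3.59e-05] = 7.99, so f = 0.01566.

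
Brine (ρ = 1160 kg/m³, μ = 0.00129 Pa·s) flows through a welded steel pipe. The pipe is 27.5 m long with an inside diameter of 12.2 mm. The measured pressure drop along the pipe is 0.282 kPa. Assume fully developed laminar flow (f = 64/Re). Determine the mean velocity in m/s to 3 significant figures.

For laminar flow, f = 64/Re with Re = ρVD/μ, so Darcy-Weisbach reduces to ΔP = 32μLV/D². Solving for V: V = ΔP·D²/(32μL) = 282·(0.0122)²/(32·0.00129·27.5) = 0.03697 m/s.
Check: Re = ρVD/μ = 1160·0.03697·0.0122/0.00129 = 405.6 < 2300, so the laminar assumption holds.

V ≈ 0.0370 m/s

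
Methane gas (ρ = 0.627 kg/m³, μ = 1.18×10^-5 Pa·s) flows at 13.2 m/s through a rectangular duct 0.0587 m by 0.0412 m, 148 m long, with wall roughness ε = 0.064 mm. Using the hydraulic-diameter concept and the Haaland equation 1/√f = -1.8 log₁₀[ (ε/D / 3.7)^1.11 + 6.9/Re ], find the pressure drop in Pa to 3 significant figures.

ΔP ≈ 4320 Pa

Hydraulic diameter D_h = 4A/P = 4·(0.0587·0.0412)/(2·(0.0587+0.0412)) = 0.009674/0.1998 = 0.04842 m.
Re = ρVD_h/μ = 0.627·13.2·0.04842/1.18e-05 = 3.396e+04.
ε/D_h = 6.4e-05/0.04842 = 0.00132; Haaland gives 1/√f = -1.8 log₁₀[0.000149+0.000203] = 6.215, so f = 0.02589.
ΔP = f(L/D_h)(ρV²/2) = 0.02589·148/0.04842·54.62 = 4322 Pa.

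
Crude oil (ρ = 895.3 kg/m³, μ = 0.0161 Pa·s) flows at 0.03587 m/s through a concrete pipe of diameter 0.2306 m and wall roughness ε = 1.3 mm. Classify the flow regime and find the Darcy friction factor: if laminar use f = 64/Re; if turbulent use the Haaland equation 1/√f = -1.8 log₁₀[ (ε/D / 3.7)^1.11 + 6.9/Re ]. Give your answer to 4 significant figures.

Re = ρVD/μ = 895.3·0.03587·0.2306/0.0161 = 460.
Re < 2300 → laminar, so f = 64/Re = 0.1391 (roughness is irrelevant in laminar flow).

f ≈ 0.1391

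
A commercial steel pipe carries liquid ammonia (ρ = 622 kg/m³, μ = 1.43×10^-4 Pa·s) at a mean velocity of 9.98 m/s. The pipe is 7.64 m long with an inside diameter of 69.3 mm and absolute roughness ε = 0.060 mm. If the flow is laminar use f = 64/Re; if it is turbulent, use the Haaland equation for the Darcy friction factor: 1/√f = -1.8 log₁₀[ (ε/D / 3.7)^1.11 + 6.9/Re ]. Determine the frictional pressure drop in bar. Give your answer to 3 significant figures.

Reynolds number Re = ρVD/μ = 622 · 9.98 · 0.0693 / 0.000143 = 3.008e+06.
Re > 4000 → turbulent. Relative roughness ε/D = 6e-05/0.0693 = 0.000866. Haaland: 1/√f = -1.8 log₁₀[(0.000866/3.7)^1.11 + 6.9/3.008e+06] = -1.8 log₁₀[9.33e-05 + 2.29e-06] = 7.235, so f = 0.0191.
Darcy-Weisbach: ΔP = f(L/D)(ρV²/2) = 0.0191·(7.64/0.0693)·(622·9.98²/2) = 0.0191·110.2·3.098e+04 = 6.523e+04 Pa.
ΔP = 6.523e+04 Pa = 0.652 bar.

ΔP ≈ 0.652 bar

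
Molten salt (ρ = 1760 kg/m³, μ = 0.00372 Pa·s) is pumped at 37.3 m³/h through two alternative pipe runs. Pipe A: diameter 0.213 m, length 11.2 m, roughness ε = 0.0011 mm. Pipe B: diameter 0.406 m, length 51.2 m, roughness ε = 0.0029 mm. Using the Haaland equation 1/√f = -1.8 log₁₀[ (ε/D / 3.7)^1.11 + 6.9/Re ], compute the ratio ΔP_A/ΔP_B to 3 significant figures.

Pipe A: V = Q/A = 0.01036/0.03563 = 0.2908 m/s; Re = 2.93e+04; ε/D = 5.16e-06; Haaland → f = 0.02346; ΔP_A = f(L/D)(ρV²/2) = 91.77 Pa.
Pipe B: V = Q/A = 0.01036/0.1295 = 0.08003 m/s; Re = 1.537e+04; ε/D = 7.14e-06; Haaland → f = 0.02754; ΔP_B = f(L/D)(ρV²/2) = 19.58 Pa.
ΔP_A/ΔP_B = 91.77/19.58 = 4.69.

ΔP_A/ΔP_B ≈ 4.69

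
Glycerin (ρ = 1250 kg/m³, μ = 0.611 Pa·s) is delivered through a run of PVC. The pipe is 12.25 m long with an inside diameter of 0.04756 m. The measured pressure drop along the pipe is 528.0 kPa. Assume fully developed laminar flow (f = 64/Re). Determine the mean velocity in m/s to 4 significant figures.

For laminar flow, f = 64/Re with Re = ρVD/μ, so Darcy-Weisbach reduces to ΔP = 32μLV/D². Solving for V: V = ΔP·D²/(32μL) = 5.28e+05·(0.04756)²/(32·0.611·12.25) = 4.986 m/s.
Check: Re = ρVD/μ = 1250·4.986·0.04756/0.611 = 485.2 < 2300, so the laminar assumption holds.

V ≈ 4.986 m/s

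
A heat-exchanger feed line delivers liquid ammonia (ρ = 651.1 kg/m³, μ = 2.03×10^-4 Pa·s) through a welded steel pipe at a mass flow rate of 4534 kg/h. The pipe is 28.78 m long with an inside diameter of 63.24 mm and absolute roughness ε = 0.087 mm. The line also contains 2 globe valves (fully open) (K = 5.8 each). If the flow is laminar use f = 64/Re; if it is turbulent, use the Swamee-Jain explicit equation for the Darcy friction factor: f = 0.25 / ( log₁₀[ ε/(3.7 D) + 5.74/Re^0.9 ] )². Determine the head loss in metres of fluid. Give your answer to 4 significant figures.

ṁ = 4534 kg/h = 4534/3600 = 1.259 kg/s.
A = πD²/4 = π(0.06324)²/4 = 0.003141 m²; mean velocity V = ṁ/(ρA) = 1.259/(651.1 · 0.003141) = 0.6158 m/s.
Reynolds number Re = ρVD/μ = 651.1 · 0.6158 · 0.06324 / 0.000203 = 1.249e+05.
Re > 4000 → turbulent. Relative roughness ε/D = 8.7e-05/0.06324 = 0.00138. Swamee-Jain: f = 0.25/(log₁₀[0.00138/3.7 + 5.74/1.249e+05^0.9])² = 0.25/(log₁₀[0.000372 + 0.000149])² = 0.25/(-3.284)² = 0.02319.
Total minor-loss coefficient ΣK = 2·5.8 = 11.6.
ΔP = [f·L/D + ΣK]·(ρV²/2) = [0.02319·28.78/0.06324 + 11.6]·(651.1·0.6158²/2) = [10.55 + 11.6]·123.5 = 2735 Pa.
Head loss h_f = ΔP/(ρg) = 2735/(651.1·9.81) = 0.4282 m.

h_f ≈ 0.4282 m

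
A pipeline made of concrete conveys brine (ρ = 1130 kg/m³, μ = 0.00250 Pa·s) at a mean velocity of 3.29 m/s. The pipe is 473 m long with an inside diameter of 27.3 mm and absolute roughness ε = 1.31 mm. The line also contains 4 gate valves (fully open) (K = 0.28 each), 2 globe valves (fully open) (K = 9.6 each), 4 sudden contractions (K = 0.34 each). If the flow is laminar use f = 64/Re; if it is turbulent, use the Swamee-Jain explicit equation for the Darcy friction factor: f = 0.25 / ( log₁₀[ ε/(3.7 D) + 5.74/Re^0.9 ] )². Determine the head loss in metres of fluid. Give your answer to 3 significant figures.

Reynolds number Re = ρVD/μ = 1130 · 3.29 · 0.0273 / 0.0025 = 4.06e+04.
Re > 4000 → turbulent. Relative roughness ε/D = 0.00131/0.0273 = 0.048. Swamee-Jain: f = 0.25/(log₁₀[0.048/3.7 + 5.74/4.06e+04^0.9])² = 0.25/(log₁₀[0.013 + 0.000409])² = 0.25/(-1.874)² = 0.07122.
Total minor-loss coefficient ΣK = 4·0.28 + 2·9.6 + 4·0.34 = 21.7.
ΔP = [f·L/D + ΣK]·(ρV²/2) = [0.07122·473/0.0273 + 21.7]·(1130·3.29²/2) = [1234 + 21.7]·6116 = 7.679e+06 Pa.
Head loss h_f = ΔP/(ρg) = 7.679e+06/(1130·9.81) = 693 m.

h_f ≈ 693 m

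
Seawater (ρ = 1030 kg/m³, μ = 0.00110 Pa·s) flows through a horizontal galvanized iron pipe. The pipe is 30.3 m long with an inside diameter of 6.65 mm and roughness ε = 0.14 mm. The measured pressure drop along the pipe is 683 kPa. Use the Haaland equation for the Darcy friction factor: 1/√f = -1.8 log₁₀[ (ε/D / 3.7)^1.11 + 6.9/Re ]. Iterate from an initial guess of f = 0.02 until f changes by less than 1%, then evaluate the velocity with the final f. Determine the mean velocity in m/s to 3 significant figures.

Rearranging Darcy-Weisbach: V = √(2·ΔP·D/(f·L·ρ)). With ε/D = 0.00014/0.00665 = 0.0211, iterate starting from f = 0.02:
  f = 0.02 → V = √(2·6.83e+05·0.00665/(0.02·30.3·1030)) = 3.815 m/s; Re = ρVD/μ = 2.375e+04; f → 0.05124
  f = 0.05124 → V = 2.383 m/s; Re = 1.484e+04; f → 0.05213
  f = 0.05213 → V = 2.363 m/s; Re = 1.471e+04; f → 0.05215
Converged (Δf/f < 1%). With the final f = 0.05215: V = √(2·6.83e+05·0.00665/(0.05215·30.3·1030)) = 2.363 m/s.

V ≈ 2.36 m/s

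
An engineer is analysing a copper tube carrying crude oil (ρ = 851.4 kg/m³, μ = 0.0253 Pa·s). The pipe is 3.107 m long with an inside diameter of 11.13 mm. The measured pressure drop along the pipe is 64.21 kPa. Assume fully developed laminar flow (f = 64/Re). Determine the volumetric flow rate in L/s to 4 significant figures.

Q ≈ 0.3077 L/s

For laminar flow, f = 64/Re with Re = ρVD/μ, so Darcy-Weisbach reduces to ΔP = 32μLV/D². Solving for V: V = ΔP·D²/(32μL) = 6.421e+04·(0.01113)²/(32·0.0253·3.107) = 3.162 m/s.
Check: Re = ρVD/μ = 851.4·3.162·0.01113/0.0253 = 1184 < 2300, so the laminar assumption holds.
Q = V·A = 3.162·(π/4·0.01113²) = 0.0003077 m³/s = 0.3077 L/s.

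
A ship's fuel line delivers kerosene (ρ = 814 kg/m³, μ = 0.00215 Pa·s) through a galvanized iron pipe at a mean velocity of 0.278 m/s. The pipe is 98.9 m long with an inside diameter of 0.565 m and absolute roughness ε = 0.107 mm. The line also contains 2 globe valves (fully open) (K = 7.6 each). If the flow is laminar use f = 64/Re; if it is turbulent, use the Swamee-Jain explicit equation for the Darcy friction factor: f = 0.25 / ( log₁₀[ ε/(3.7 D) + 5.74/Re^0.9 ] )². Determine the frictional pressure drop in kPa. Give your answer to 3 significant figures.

Reynolds number Re = ρVD/μ = 814 · 0.278 · 0.565 / 0.00215 = 5.947e+04.
Re > 4000 → turbulent. Relative roughness ε/D = 0.000107/0.565 = 0.000189. Swamee-Jain: f = 0.25/(log₁₀[0.000189/3.7 + 5.74/5.947e+04^0.9])² = 0.25/(log₁₀[5.12e-05 + 0.00029])² = 0.25/(-3.467)² = 0.02079.
Total minor-loss coefficient ΣK = 2·7.6 = 15.2.
ΔP = [f·L/D + ΣK]·(ρV²/2) = [0.02079·98.9/0.565 + 15.2]·(814·0.278²/2) = [3.64 + 15.2]·31.45 = 592.6 Pa.
ΔP = 592.6 Pa = 0.593 kPa.

ΔP ≈ 0.593 kPa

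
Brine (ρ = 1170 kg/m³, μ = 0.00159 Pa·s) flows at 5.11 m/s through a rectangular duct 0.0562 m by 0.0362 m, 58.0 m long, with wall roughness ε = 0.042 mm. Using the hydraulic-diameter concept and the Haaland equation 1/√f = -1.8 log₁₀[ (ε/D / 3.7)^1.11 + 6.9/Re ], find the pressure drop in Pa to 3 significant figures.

Hydraulic diameter D_h = 4A/P = 4·(0.0562·0.0362)/(2·(0.0562+0.0362)) = 0.008138/0.1848 = 0.04404 m.
Re = ρVD_h/μ = 1170·5.11·0.04404/0.00159 = 1.656e+05.
ε/D_h = 4.2e-05/0.04404 = 0.000954; Haaland gives 1/√f = -1.8 log₁₀[0.000104+4.17e-05] = 6.907, so f = 0.02096.
ΔP = f(L/D_h)(ρV²/2) = 0.02096·58/0.04404·1.528e+04 = 4.218e+05 Pa.

ΔP ≈ 422000 Pa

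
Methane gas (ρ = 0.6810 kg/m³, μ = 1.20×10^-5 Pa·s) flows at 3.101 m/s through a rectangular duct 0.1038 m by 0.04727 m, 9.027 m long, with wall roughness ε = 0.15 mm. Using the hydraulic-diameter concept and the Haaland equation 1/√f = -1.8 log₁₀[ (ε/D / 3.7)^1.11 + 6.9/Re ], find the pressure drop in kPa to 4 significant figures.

ΔP ≈ 0.01505 kPa

Hydraulic diameter D_h = 4A/P = 4·(0.1038·0.04727)/(2·(0.1038+0.04727)) = 0.01963/0.3021 = 0.06496 m.
Re = ρVD_h/μ = 0.681·3.101·0.06496/1.2e-05 = 1.143e+04.
ε/D_h = 0.00015/0.06496 = 0.00231; Haaland gives 1/√f = -1.8 log₁₀[0.000277+0.000604] = 5.499, so f = 0.03307.
ΔP = f(L/D_h)(ρV²/2) = 0.03307·9.027/0.06496·3.274 = 15.05 Pa.
ΔP = 0.01505 kPa.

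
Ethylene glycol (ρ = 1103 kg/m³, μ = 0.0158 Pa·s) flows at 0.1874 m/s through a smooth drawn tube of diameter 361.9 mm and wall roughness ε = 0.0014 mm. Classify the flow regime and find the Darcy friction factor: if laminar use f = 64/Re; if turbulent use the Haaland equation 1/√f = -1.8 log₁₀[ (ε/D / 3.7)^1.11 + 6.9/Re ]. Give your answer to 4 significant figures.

Re = ρVD/μ = 1103·0.1874·0.3619/0.0158 = 4735.
Re > 4000 → turbulent. ε/D = 1.4e-06/0.3619 = 3.87e-06; Haaland: 1/√f = -1.8 log₁₀[2.3e-07 + 0.00146] = 5.105, so f = 0.03836.

f ≈ 0.03836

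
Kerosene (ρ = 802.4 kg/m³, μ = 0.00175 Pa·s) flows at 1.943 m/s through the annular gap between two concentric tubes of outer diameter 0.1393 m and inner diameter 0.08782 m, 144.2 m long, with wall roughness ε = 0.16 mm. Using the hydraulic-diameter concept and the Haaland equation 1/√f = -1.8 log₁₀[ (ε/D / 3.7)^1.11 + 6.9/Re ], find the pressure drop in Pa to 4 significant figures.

Hydraulic diameter D_h = 4A/P = D_o - D_i = 0.1393 - 0.08782 = 0.05148 m.
Re = ρVD_h/μ = 802.4·1.943·0.05148/0.00175 = 4.586e+04.
ε/D_h = 0.00016/0.05148 = 0.00311; Haaland gives 1/√f = -1.8 log₁₀[0.000385+0.00015] = 5.888, so f = 0.02885.
ΔP = f(L/D_h)(ρV²/2) = 0.02885·144.2/0.05148·1515 = 1.224e+05 Pa.

ΔP ≈ 122400 Pa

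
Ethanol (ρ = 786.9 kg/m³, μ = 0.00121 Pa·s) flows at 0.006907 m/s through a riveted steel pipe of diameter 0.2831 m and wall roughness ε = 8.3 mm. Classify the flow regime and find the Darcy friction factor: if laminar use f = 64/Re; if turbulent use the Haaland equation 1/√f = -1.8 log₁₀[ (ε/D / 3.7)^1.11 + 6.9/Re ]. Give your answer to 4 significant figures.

Re = ρVD/μ = 786.9·0.006907·0.2831/0.00121 = 1272.
Re < 2300 → laminar, so f = 64/Re = 0.05033 (roughness is irrelevant in laminar flow).

f ≈ 0.05033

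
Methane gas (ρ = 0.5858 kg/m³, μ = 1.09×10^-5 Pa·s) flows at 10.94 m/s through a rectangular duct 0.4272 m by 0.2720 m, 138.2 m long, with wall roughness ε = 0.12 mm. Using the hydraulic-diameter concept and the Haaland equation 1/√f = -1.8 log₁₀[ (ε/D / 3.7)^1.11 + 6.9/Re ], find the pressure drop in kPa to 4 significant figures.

Hydraulic diameter D_h = 4A/P = 4·(0.4272·0.272)/(2·(0.4272+0.272)) = 0.4648/1.398 = 0.3324 m.
Re = ρVD_h/μ = 0.5858·10.94·0.3324/1.09e-05 = 1.954e+05.
ε/D_h = 0.00012/0.3324 = 0.000361; Haaland gives 1/√f = -1.8 log₁₀[3.53e-05+3.53e-05] = 7.472, so f = 0.01791.
ΔP = f(L/D_h)(ρV²/2) = 0.01791·138.2/0.3324·35.06 = 261.1 Pa.
ΔP = 0.2611 kPa.

ΔP ≈ 0.2611 kPa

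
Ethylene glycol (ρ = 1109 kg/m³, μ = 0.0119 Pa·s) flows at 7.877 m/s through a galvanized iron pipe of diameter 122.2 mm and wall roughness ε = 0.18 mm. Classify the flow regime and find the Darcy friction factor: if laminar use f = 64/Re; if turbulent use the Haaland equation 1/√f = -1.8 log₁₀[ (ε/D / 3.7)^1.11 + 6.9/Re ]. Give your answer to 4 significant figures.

f ≈ 0.02368

Re = ρVD/μ = 1109·7.877·0.1222/0.0119 = 8.97e+04.
Re > 4000 → turbulent. ε/D = 0.00018/0.1222 = 0.00147; Haaland: 1/√f = -1.8 log₁₀[0.000168 + 7.69e-05] = 6.499, so f = 0.02368.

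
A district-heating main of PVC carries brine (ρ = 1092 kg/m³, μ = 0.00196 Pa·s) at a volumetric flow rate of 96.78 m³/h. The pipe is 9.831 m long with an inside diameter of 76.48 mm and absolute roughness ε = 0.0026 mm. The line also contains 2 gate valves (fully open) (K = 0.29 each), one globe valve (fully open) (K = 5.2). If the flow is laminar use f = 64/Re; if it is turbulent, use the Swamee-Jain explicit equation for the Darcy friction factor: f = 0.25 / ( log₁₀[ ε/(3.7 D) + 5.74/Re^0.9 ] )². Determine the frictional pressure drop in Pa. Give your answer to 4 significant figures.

ΔP ≈ 144700 Pa

Q = 96.78 m³/h = 96.78/3600 = 0.02688 m³/s.
Cross-sectional area A = πD²/4 = π(0.07648)²/4 = 0.004594 m²; mean velocity V = Q/A = 0.02688/0.004594 = 5.852 m/s.
Reynolds number Re = ρVD/μ = 1092 · 5.852 · 0.07648 / 0.00196 = 2.494e+05.
Re > 4000 → turbulent. Relative roughness ε/D = 2.6e-06/0.07648 = 3.4e-05. Swamee-Jain: f = 0.25/(log₁₀[3.4e-05/3.7 + 5.74/2.494e+05^0.9])² = 0.25/(log₁₀[9.19e-06 + 7.98e-05])² = 0.25/(-4.051)² = 0.01524.
Total minor-loss coefficient ΣK = 2·0.29 + 1·5.2 = 5.78.
ΔP = [f·L/D + ΣK]·(ρV²/2) = [0.01524·9.831/0.07648 + 5.78]·(1092·5.852²/2) = [1.958 + 5.78]·1.87e+04 = 1.447e+05 Pa.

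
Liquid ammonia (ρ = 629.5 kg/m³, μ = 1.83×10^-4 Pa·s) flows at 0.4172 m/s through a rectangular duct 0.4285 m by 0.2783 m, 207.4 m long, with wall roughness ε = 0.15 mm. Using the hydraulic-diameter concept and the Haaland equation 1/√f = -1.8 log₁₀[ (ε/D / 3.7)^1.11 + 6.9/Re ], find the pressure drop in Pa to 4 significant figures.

ΔP ≈ 580.6 Pa

Hydraulic diameter D_h = 4A/P = 4·(0.4285·0.2783)/(2·(0.4285+0.2783)) = 0.477/1.414 = 0.3374 m.
Re = ρVD_h/μ = 629.5·0.4172·0.3374/0.000183 = 4.843e+05.
ε/D_h = 0.00015/0.3374 = 0.000445; Haaland gives 1/√f = -1.8 log₁₀[4.45e-05+1.42e-05] = 7.616, so f = 0.01724.
ΔP = f(L/D_h)(ρV²/2) = 0.01724·207.4/0.3374·54.78 = 580.6 Pa.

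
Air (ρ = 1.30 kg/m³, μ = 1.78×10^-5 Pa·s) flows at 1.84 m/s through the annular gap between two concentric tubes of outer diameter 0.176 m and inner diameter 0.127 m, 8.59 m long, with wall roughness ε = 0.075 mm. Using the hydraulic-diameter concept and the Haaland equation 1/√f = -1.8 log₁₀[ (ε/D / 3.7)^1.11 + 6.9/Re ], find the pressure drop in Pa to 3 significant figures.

Hydraulic diameter D_h = 4A/P = D_o - D_i = 0.176 - 0.127 = 0.049 m.
Re = ρVD_h/μ = 1.3·1.84·0.049/1.78e-05 = 6585.
ε/D_h = 7.5e-05/0.049 = 0.00153; Haaland gives 1/√f = -1.8 log₁₀[0.000176+0.00105] = 5.242, so f = 0.03639.
ΔP = f(L/D_h)(ρV²/2) = 0.03639·8.59/0.049·2.201 = 14.04 Pa.

ΔP ≈ 14.0 Pa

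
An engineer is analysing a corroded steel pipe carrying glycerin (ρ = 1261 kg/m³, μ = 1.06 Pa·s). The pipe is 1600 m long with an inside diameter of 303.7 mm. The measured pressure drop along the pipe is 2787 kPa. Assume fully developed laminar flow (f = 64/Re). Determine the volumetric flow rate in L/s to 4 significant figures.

For laminar flow, f = 64/Re with Re = ρVD/μ, so Darcy-Weisbach reduces to ΔP = 32μLV/D². Solving for V: V = ΔP·D²/(32μL) = 2.787e+06·(0.3037)²/(32·1.06·1600) = 4.736 m/s.
Check: Re = ρVD/μ = 1261·4.736·0.3037/1.06 = 1711 < 2300, so the laminar assumption holds.
Q = V·A = 4.736·(π/4·0.3037²) = 0.3431 m³/s = 343.1 L/s.

Q ≈ 343.1 L/s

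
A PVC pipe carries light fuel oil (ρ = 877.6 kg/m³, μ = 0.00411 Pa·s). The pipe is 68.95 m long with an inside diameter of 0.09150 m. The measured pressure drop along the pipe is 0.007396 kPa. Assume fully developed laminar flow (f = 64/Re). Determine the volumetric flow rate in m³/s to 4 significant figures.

For laminar flow, f = 64/Re with Re = ρVD/μ, so Darcy-Weisbach reduces to ΔP = 32μLV/D². Solving for V: V = ΔP·D²/(32μL) = 7.396·(0.0915)²/(32·0.00411·68.95) = 0.006828 m/s.
Check: Re = ρVD/μ = 877.6·0.006828·0.0915/0.00411 = 133.4 < 2300, so the laminar assumption holds.
Q = V·A = 0.006828·(π/4·0.0915²) = 4.49e-05 m³/s = 4.490×10^-5 m³/s.

Q ≈ 4.490×10^-5 m³/s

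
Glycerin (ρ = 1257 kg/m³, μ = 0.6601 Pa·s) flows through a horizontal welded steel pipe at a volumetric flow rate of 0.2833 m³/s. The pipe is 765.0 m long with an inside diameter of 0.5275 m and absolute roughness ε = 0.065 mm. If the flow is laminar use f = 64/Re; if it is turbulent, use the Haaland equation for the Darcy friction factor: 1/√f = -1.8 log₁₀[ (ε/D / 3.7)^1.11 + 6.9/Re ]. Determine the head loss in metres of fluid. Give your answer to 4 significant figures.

h_f ≈ 6.105 m

Cross-sectional area A = πD²/4 = π(0.5275)²/4 = 0.2185 m²; mean velocity V = Q/A = 0.2833/0.2185 = 1.296 m/s.
Reynolds number Re = ρVD/μ = 1257 · 1.296 · 0.5275 / 0.66 = 1302.
Re < 2300 → laminar flow, so f = 64/Re = 64/1302 = 0.04915 (the turbulent correlation is not needed).
Darcy-Weisbach: ΔP = f(L/D)(ρV²/2) = 0.04915·(765/0.5275)·(1257·1.296²/2) = 0.04915·1450·1056 = 7.528e+04 Pa.
Head loss h_f = ΔP/(ρg) = 7.528e+04/(1257·9.81) = 6.105 m.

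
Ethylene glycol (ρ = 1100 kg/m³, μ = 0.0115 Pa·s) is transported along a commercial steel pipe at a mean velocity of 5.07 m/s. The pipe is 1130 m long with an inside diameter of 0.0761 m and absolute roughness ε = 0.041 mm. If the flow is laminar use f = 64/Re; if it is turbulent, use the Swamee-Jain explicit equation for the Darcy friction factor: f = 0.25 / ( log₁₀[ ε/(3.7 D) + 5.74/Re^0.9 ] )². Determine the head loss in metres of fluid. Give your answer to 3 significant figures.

Reynolds number Re = ρVD/μ = 1100 · 5.07 · 0.0761 / 0.0115 = 3.691e+04.
Re > 4000 → turbulent. Relative roughness ε/D = 4.1e-05/0.0761 = 0.000539. Swamee-Jain: f = 0.25/(log₁₀[0.000539/3.7 + 5.74/3.691e+04^0.9])² = 0.25/(log₁₀[0.000146 + 0.000445])² = 0.25/(-3.229)² = 0.02398.
Darcy-Weisbach: ΔP = f(L/D)(ρV²/2) = 0.02398·(1130/0.0761)·(1100·5.07²/2) = 0.02398·1.485e+04·1.414e+04 = 5.035e+06 Pa.
Head loss h_f = ΔP/(ρg) = 5.035e+06/(1100·9.81) = 467 m.

h_f ≈ 467 m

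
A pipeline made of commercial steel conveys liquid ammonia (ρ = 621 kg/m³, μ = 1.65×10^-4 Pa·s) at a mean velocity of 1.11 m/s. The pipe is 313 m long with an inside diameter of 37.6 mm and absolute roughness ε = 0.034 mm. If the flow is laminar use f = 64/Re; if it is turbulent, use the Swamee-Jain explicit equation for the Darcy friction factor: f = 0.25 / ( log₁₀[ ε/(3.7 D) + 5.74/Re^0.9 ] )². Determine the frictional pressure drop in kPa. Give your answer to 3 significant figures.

Reynolds number Re = ρVD/μ = 621 · 1.11 · 0.0376 / 0.000165 = 1.571e+05.
Re > 4000 → turbulent. Relative roughness ε/D = 3.4e-05/0.0376 = 0.000904. Swamee-Jain: f = 0.25/(log₁₀[0.000904/3.7 + 5.74/1.571e+05^0.9])² = 0.25/(log₁₀[0.000244 + 0.000121])² = 0.25/(-3.437)² = 0.02116.
Darcy-Weisbach: ΔP = f(L/D)(ρV²/2) = 0.02116·(313/0.0376)·(621·1.11²/2) = 0.02116·8324·382.6 = 6.738e+04 Pa.
ΔP = 6.738e+04 Pa = 67.4 kPa.

ΔP ≈ 67.4 kPa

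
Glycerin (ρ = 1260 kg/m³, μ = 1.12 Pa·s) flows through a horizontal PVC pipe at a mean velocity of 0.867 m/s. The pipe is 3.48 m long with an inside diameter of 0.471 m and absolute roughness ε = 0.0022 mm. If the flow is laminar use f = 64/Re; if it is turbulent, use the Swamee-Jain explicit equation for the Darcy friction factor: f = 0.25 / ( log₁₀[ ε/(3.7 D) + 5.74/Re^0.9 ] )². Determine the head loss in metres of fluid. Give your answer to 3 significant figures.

Reynolds number Re = ρVD/μ = 1260 · 0.867 · 0.471 / 1.12 = 459.4.
Re < 2300 → laminar flow, so f = 64/Re = 64/459.4 = 0.1393 (the turbulent correlation is not needed).
Darcy-Weisbach: ΔP = f(L/D)(ρV²/2) = 0.1393·(3.48/0.471)·(1260·0.867²/2) = 0.1393·7.389·473.6 = 487.4 Pa.
Head loss h_f = ΔP/(ρg) = 487.4/(1260·9.81) = 0.0394 m.

h_f ≈ 0.0394 m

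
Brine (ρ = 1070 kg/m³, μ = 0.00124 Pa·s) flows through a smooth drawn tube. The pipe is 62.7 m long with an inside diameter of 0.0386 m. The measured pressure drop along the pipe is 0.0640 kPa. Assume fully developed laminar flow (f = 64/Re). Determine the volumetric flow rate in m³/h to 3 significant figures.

For laminar flow, f = 64/Re with Re = ρVD/μ, so Darcy-Weisbach reduces to ΔP = 32μLV/D². Solving for V: V = ΔP·D²/(32μL) = 64·(0.0386)²/(32·0.00124·62.7) = 0.03833 m/s.
Check: Re = ρVD/μ = 1070·0.03833·0.0386/0.00124 = 1277 < 2300, so the laminar assumption holds.
Q = V·A = 0.03833·(π/4·0.0386²) = 4.485e-05 m³/s = 0.161 m³/h.

Q ≈ 0.161 m³/h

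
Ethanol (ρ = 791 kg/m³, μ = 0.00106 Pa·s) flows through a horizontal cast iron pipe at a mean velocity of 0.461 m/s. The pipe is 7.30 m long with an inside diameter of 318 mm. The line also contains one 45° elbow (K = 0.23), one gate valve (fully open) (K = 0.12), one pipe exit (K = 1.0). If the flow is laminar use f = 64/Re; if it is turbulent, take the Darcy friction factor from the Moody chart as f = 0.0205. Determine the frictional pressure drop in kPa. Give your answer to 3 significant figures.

ΔP ≈ 0.153 kPa

Reynolds number Re = ρVD/μ = 791 · 0.461 · 0.318 / 0.00106 = 1.094e+05.
Re > 4000 → turbulent; use the Moody-chart value f = 0.0205.
Total minor-loss coefficient ΣK = 1·0.23 + 1·0.12 + 1·1 = 1.35.
ΔP = [f·L/D + ΣK]·(ρV²/2) = [0.0205·7.3/0.318 + 1.35]·(791·0.461²/2) = [0.4706 + 1.35]·84.05 = 153 Pa.
ΔP = 153 Pa = 0.153 kPa.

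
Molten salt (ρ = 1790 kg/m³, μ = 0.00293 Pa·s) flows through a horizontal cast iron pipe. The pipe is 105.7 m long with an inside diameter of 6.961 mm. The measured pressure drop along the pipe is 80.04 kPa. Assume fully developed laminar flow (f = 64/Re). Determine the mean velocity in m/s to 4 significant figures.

For laminar flow, f = 64/Re with Re = ρVD/μ, so Darcy-Weisbach reduces to ΔP = 32μLV/D². Solving for V: V = ΔP·D²/(32μL) = 8.004e+04·(0.006961)²/(32·0.00293·105.7) = 0.3913 m/s.
Check: Re = ρVD/μ = 1790·0.3913·0.006961/0.00293 = 1664 < 2300, so the laminar assumption holds.

V ≈ 0.3913 m/s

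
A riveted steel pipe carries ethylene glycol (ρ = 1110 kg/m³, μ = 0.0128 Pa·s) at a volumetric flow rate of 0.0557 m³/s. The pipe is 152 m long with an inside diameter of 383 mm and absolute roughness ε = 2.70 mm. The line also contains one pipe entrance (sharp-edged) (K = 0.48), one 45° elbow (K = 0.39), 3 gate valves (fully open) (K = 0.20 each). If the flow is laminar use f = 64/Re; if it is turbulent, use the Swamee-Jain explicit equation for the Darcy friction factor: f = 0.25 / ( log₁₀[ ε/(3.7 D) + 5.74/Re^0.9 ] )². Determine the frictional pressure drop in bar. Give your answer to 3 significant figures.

ΔP ≈ 0.0218 bar

Cross-sectional area A = πD²/4 = π(0.383)²/4 = 0.1152 m²; mean velocity V = Q/A = 0.0557/0.1152 = 0.4835 m/s.
Reynolds number Re = ρVD/μ = 1110 · 0.4835 · 0.383 / 0.0128 = 1.606e+04.
Re > 4000 → turbulent. Relative roughness ε/D = 0.0027/0.383 = 0.00705. Swamee-Jain: f = 0.25/(log₁₀[0.00705/3.7 + 5.74/1.606e+04^0.9])² = 0.25/(log₁₀[0.00191 + 0.000941])² = 0.25/(-2.546)² = 0.03858.
Total minor-loss coefficient ΣK = 1·0.48 + 1·0.39 + 3·0.2 = 1.47.
ΔP = [f·L/D + ΣK]·(ρV²/2) = [0.03858·152/0.383 + 1.47]·(1110·0.4835²/2) = [15.31 + 1.47]·129.7 = 2177 Pa.
ΔP = 2177 Pa = 0.0218 bar.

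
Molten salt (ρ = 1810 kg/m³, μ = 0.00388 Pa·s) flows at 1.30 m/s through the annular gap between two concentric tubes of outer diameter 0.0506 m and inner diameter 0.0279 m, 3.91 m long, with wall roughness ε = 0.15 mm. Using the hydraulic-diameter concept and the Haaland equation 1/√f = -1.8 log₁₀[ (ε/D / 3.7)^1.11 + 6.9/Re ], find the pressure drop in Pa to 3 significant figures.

Hydraulic diameter D_h = 4A/P = D_o - D_i = 0.0506 - 0.0279 = 0.0227 m.
Re = ρVD_h/μ = 1810·1.3·0.0227/0.00388 = 1.377e+04.
ε/D_h = 0.00015/0.0227 = 0.00661; Haaland gives 1/√f = -1.8 log₁₀[0.00089+0.000501] = 5.142, so f = 0.03783.
ΔP = f(L/D_h)(ρV²/2) = 0.03783·3.91/0.0227·1529 = 9965 Pa.

ΔP ≈ 9960 Pa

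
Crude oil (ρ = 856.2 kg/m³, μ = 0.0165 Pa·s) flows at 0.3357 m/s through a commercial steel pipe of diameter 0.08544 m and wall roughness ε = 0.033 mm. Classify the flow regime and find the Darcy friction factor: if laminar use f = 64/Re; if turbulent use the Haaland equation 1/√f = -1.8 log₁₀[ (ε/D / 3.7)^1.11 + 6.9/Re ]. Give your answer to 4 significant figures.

f ≈ 0.04300

Re = ρVD/μ = 856.2·0.3357·0.08544/0.0165 = 1488.
Re < 2300 → laminar, so f = 64/Re = 0.043 (roughness is irrelevant in laminar flow).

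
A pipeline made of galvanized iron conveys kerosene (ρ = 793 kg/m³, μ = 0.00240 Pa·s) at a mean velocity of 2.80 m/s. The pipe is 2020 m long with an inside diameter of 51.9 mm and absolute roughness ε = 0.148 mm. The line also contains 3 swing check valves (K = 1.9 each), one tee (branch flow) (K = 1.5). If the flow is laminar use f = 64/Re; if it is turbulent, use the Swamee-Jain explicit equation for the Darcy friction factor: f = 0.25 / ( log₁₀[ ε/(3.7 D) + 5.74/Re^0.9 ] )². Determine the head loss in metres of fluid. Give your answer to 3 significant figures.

Reynolds number Re = ρVD/μ = 793 · 2.8 · 0.0519 / 0.0024 = 4.802e+04.
Re > 4000 → turbulent. Relative roughness ε/D = 0.000148/0.0519 = 0.00285. Swamee-Jain: f = 0.25/(log₁₀[0.00285/3.7 + 5.74/4.802e+04^0.9])² = 0.25/(log₁₀[0.000771 + 0.000351])² = 0.25/(-2.95)² = 0.02873.
Total minor-loss coefficient ΣK = 3·1.9 + 1·1.5 = 7.2.
ΔP = [f·L/D + ΣK]·(ρV²/2) = [0.02873·2020/0.0519 + 7.2]·(793·2.8²/2) = [1118 + 7.2]·3109 = 3.498e+06 Pa.
Head loss h_f = ΔP/(ρg) = 3.498e+06/(793·9.81) = 450 m.

h_f ≈ 450 m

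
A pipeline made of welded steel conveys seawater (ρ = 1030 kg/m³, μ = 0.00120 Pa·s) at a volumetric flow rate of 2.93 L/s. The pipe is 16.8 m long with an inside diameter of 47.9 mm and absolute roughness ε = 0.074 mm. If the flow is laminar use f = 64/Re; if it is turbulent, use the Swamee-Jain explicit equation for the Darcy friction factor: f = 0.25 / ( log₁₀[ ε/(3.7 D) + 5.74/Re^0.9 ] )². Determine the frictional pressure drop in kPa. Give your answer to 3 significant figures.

Q = 2.93 L/s = 2.93/1000 = 0.00293 m³/s.
Cross-sectional area A = πD²/4 = π(0.0479)²/4 = 0.001802 m²; mean velocity V = Q/A = 0.00293/0.001802 = 1.626 m/s.
Reynolds number Re = ρVD/μ = 1030 · 1.626 · 0.0479 / 0.0012 = 6.685e+04.
Re > 4000 → turbulent. Relative roughness ε/D = 7.4e-05/0.0479 = 0.00154. Swamee-Jain: f = 0.25/(log₁₀[0.00154/3.7 + 5.74/6.685e+04^0.9])² = 0.25/(log₁₀[0.000418 + 0.000261])² = 0.25/(-3.169)² = 0.0249.
Darcy-Weisbach: ΔP = f(L/D)(ρV²/2) = 0.0249·(16.8/0.0479)·(1030·1.626²/2) = 0.0249·350.7·1362 = 1.189e+04 Pa.
ΔP = 1.189e+04 Pa = 11.9 kPa.

ΔP ≈ 11.9 kPa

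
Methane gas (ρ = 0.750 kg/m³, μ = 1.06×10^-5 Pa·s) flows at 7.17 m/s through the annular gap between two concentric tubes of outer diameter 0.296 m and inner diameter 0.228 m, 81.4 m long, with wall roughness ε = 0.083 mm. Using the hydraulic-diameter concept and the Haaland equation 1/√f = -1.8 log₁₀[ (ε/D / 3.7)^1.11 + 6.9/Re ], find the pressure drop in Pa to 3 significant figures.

Hydraulic diameter D_h = 4A/P = D_o - D_i = 0.296 - 0.228 = 0.068 m.
Re = ρVD_h/μ = 0.75·7.17·0.068/1.06e-05 = 3.45e+04.
ε/D_h = 8.3e-05/0.068 = 0.00122; Haaland gives 1/√f = -1.8 log₁₀[0.000137+0.0002] = 6.251, so f = 0.02559.
ΔP = f(L/D_h)(ρV²/2) = 0.02559·81.4/0.068·19.28 = 590.6 Pa.

ΔP ≈ 591 Pa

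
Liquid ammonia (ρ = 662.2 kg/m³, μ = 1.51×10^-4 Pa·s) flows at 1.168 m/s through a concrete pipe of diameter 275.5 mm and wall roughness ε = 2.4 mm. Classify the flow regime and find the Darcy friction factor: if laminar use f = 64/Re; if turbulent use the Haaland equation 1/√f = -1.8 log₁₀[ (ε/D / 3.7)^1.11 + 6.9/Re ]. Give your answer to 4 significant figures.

f ≈ 0.03631

Re = ρVD/μ = 662.2·1.168·0.2755/0.000151 = 1.411e+06.
Re > 4000 → turbulent. ε/D = 0.0024/0.2755 = 0.00871; Haaland: 1/√f = -1.8 log₁₀[0.00121 + 4.89e-06] = 5.248, so f = 0.03631.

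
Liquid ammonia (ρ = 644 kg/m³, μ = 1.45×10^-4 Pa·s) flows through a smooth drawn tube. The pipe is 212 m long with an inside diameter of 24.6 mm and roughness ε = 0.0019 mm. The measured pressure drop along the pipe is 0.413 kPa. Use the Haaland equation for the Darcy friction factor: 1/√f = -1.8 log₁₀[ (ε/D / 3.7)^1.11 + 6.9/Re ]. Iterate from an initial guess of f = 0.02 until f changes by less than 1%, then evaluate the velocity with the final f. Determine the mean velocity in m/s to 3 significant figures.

V ≈ 0.0663 m/s

Rearranging Darcy-Weisbach: V = √(2·ΔP·D/(f·L·ρ)). With ε/D = 1.9e-06/0.0246 = 7.72e-05, iterate starting from f = 0.02:
  f = 0.02 → V = √(2·413·0.0246/(0.02·212·644)) = 0.08626 m/s; Re = ρVD/μ = 9425; f → 0.03147
  f = 0.03147 → V = 0.06877 m/s; Re = 7514; f → 0.03353
  f = 0.03353 → V = 0.06662 m/s; Re = 7279; f → 0.03383
Converged (Δf/f < 1%). With the final f = 0.03383: V = √(2·413·0.0246/(0.03383·212·644)) = 0.06632 m/s.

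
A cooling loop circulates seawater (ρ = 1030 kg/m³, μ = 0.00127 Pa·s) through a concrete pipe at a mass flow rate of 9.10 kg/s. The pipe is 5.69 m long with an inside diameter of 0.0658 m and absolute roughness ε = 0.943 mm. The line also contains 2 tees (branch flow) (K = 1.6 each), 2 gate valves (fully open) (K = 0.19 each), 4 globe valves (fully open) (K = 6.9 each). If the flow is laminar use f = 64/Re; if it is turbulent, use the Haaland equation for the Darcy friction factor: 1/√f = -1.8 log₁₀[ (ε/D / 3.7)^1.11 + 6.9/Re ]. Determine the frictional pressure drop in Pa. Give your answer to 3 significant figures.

ΔP ≈ 121000 Pa

A = πD²/4 = π(0.0658)²/4 = 0.0034 m²; mean velocity V = ṁ/(ρA) = 9.1/(1030 · 0.0034) = 2.598 m/s.
Reynolds number Re = ρVD/μ = 1030 · 2.598 · 0.0658 / 0.00127 = 1.387e+05.
Re > 4000 → turbulent. Relative roughness ε/D = 0.000943/0.0658 = 0.0143. Haaland: 1/√f = -1.8 log₁₀[(0.0143/3.7)^1.11 + 6.9/1.387e+05] = -1.8 log₁₀[0.0021 + 4.98e-05] = 4.801, so f = 0.04339.
Total minor-loss coefficient ΣK = 2·1.6 + 2·0.19 + 4·6.9 = 31.2.
ΔP = [f·L/D + ΣK]·(ρV²/2) = [0.04339·5.69/0.0658 + 31.2]·(1030·2.598²/2) = [3.752 + 31.2]·3476 = 1.214e+05 Pa.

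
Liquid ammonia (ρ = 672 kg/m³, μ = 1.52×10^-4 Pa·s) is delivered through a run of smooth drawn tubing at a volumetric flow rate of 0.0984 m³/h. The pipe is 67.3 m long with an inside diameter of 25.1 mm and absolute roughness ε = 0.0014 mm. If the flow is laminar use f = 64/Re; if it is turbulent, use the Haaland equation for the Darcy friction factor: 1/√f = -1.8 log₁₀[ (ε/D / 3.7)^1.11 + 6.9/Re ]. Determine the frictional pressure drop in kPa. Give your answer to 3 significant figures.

ΔP ≈ 0.0977 kPa

Q = 0.0984 m³/h = 0.0984/3600 = 2.733e-05 m³/s.
Cross-sectional area A = πD²/4 = π(0.0251)²/4 = 0.0004948 m²; mean velocity V = Q/A = 2.733e-05/0.0004948 = 0.05524 m/s.
Reynolds number Re = ρVD/μ = 672 · 0.05524 · 0.0251 / 0.000152 = 6130.
Re > 4000 → turbulent. Relative roughness ε/D = 1.4e-06/0.0251 = 5.58e-05. Haaland: 1/√f = -1.8 log₁₀[(5.58e-05/3.7)^1.11 + 6.9/6130] = -1.8 log₁₀[4.44e-06 + 0.00113] = 5.304, so f = 0.03554.
Darcy-Weisbach: ΔP = f(L/D)(ρV²/2) = 0.03554·(67.3/0.0251)·(672·0.05524²/2) = 0.03554·2681·1.025 = 97.71 Pa.
ΔP = 97.71 Pa = 0.0977 kPa.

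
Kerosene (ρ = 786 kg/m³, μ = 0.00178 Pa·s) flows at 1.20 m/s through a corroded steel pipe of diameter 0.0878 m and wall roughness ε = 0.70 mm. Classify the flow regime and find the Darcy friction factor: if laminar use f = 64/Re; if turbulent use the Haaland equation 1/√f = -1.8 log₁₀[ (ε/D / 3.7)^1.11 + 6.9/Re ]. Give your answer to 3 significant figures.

Re = ρVD/μ = 786·1.2·0.0878/0.00178 = 4.652e+04.
Re > 4000 → turbulent. ε/D = 0.0007/0.0878 = 0.00797; Haaland: 1/√f = -1.8 log₁₀[0.0011 + 0.000148] = 5.229, so f = 0.03658.

f ≈ 0.0366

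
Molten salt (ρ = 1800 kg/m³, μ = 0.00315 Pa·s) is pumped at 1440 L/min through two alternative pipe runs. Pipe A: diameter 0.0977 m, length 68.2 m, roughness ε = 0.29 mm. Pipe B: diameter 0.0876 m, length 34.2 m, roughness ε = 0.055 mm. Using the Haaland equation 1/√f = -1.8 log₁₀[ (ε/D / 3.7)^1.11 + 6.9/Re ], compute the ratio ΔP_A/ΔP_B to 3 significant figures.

Pipe A: V = Q/A = 0.024/0.007497 = 3.201 m/s; Re = 1.787e+05; ε/D = 0.00297; Haaland → f = 0.02681; ΔP_A = f(L/D)(ρV²/2) = 1.726e+05 Pa.
Pipe B: V = Q/A = 0.024/0.006027 = 3.982 m/s; Re = 1.993e+05; ε/D = 0.000628; Haaland → f = 0.01929; ΔP_B = f(L/D)(ρV²/2) = 1.075e+05 Pa.
ΔP_A/ΔP_B = 1.726e+05/1.075e+05 = 1.61.

ΔP_A/ΔP_B ≈ 1.61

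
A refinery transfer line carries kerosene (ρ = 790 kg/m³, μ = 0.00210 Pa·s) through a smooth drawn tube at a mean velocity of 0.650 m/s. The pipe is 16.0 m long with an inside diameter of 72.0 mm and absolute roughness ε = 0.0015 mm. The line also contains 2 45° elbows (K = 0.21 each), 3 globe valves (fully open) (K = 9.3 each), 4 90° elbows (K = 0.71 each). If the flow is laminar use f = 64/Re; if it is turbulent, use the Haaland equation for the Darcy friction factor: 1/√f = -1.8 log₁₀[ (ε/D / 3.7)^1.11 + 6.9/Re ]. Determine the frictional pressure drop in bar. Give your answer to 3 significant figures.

Reynolds number Re = ρVD/μ = 790 · 0.65 · 0.072 / 0.0021 = 1.761e+04.
Re > 4000 → turbulent. Relative roughness ε/D = 1.5e-06/0.072 = 2.08e-05. Haaland: 1/√f = -1.8 log₁₀[(2.08e-05/3.7)^1.11 + 6.9/1.761e+04] = -1.8 log₁₀[1.49e-06 + 0.000392] = 6.129, so f = 0.02662.
Total minor-loss coefficient ΣK = 2·0.21 + 3·9.3 + 4·0.71 = 31.2.
ΔP = [f·L/D + ΣK]·(ρV²/2) = [0.02662·16/0.072 + 31.2]·(790·0.65²/2) = [5.915 + 31.2]·166.9 = 6187 Pa.
ΔP = 6187 Pa = 0.0619 bar.

ΔP ≈ 0.0619 bar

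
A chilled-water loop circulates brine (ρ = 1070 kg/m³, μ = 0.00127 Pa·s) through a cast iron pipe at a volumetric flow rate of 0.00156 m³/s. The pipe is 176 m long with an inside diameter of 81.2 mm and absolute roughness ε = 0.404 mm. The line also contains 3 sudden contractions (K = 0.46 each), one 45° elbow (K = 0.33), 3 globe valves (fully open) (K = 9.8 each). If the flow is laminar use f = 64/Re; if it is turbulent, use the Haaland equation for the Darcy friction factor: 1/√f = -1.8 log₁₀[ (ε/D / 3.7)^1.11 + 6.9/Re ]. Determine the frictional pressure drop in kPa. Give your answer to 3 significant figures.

Cross-sectional area A = πD²/4 = π(0.0812)²/4 = 0.005178 m²; mean velocity V = Q/A = 0.00156/0.005178 = 0.3012 m/s.
Reynolds number Re = ρVD/μ = 1070 · 0.3012 · 0.0812 / 0.00127 = 2.061e+04.
Re > 4000 → turbulent. Relative roughness ε/D = 0.000404/0.0812 = 0.00498. Haaland: 1/√f = -1.8 log₁₀[(0.00498/3.7)^1.11 + 6.9/2.061e+04] = -1.8 log₁₀[0.00065 + 0.000335] = 5.412, so f = 0.03414.
Total minor-loss coefficient ΣK = 3·0.46 + 1·0.33 + 3·9.8 = 31.1.
ΔP = [f·L/D + ΣK]·(ρV²/2) = [0.03414·176/0.0812 + 31.1]·(1070·0.3012²/2) = [74 + 31.1]·48.55 = 5103 Pa.
ΔP = 5103 Pa = 5.10 kPa.

ΔP ≈ 5.10 kPa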